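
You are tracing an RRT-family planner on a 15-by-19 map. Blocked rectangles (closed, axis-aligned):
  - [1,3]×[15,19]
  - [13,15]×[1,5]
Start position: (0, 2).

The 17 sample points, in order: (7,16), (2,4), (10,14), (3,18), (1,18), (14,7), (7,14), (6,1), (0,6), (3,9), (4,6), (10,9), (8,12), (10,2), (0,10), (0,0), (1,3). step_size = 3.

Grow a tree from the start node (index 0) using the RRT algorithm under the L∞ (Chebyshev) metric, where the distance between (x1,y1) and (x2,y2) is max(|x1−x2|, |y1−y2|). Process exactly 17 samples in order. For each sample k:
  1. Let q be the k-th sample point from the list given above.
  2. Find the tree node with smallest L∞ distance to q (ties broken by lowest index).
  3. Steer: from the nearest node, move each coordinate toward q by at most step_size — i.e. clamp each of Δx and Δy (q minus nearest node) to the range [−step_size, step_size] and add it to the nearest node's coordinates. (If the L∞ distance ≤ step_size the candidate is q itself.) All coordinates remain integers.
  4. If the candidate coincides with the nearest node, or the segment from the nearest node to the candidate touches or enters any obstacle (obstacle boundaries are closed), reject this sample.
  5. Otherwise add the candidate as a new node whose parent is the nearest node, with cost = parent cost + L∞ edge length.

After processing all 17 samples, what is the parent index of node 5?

1. q=(7,16) nearest=0 d=14 new=(3,5) → add node 1 parent=0 cost=3
2. q=(2,4) nearest=1 d=1 new=(2,4) → add node 2 parent=1 cost=4
3. q=(10,14) nearest=1 d=9 new=(6,8) → add node 3 parent=1 cost=6
4. q=(3,18) nearest=3 d=10 new=(3,11) → add node 4 parent=3 cost=9
5. q=(1,18) nearest=4 d=7 new=(1,14) → add node 5 parent=4 cost=12
6. q=(14,7) nearest=3 d=8 new=(9,7) → add node 6 parent=3 cost=9
7. q=(7,14) nearest=4 d=4 new=(6,14) → add node 7 parent=4 cost=12
8. q=(6,1) nearest=1 d=4 new=(6,2) → add node 8 parent=1 cost=6
9. q=(0,6) nearest=2 d=2 new=(0,6) → add node 9 parent=2 cost=6
10. q=(3,9) nearest=4 d=2 new=(3,9) → add node 10 parent=4 cost=11
11. q=(4,6) nearest=1 d=1 new=(4,6) → add node 11 parent=1 cost=4
12. q=(10,9) nearest=6 d=2 new=(10,9) → add node 12 parent=6 cost=11
13. q=(8,12) nearest=7 d=2 new=(8,12) → add node 13 parent=7 cost=14
14. q=(10,2) nearest=8 d=4 new=(9,2) → add node 14 parent=8 cost=9
15. q=(0,10) nearest=4 d=3 new=(0,10) → add node 15 parent=4 cost=12
16. q=(0,0) nearest=0 d=2 new=(0,0) → add node 16 parent=0 cost=2
17. q=(1,3) nearest=0 d=1 new=(1,3) → add node 17 parent=0 cost=1

Parent of node 5: 4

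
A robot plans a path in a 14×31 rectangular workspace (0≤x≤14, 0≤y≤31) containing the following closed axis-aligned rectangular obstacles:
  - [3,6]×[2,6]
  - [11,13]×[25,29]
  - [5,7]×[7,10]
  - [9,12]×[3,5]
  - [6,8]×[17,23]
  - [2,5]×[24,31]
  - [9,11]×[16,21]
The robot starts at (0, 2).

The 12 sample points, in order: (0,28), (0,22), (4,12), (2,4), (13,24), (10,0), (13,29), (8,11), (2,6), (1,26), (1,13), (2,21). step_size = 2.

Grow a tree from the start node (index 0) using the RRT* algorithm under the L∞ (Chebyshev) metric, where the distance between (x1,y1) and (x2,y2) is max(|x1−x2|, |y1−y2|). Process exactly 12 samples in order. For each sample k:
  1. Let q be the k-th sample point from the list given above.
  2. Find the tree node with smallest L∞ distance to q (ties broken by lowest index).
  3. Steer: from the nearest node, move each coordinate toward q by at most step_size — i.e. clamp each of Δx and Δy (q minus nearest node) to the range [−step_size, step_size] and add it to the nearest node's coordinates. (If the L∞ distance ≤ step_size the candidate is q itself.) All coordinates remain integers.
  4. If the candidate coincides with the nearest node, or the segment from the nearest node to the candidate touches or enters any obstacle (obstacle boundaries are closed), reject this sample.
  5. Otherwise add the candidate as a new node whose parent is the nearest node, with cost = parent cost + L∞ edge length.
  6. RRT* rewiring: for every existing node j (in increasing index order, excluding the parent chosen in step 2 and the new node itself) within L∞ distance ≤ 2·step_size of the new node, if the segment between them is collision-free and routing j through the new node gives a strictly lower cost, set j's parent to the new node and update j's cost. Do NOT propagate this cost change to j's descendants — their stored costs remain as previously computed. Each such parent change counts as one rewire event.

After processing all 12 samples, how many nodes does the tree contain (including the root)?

Node count: 12

1. q=(0,28) nearest=0 d=26 new=(0,4) → add node 1 parent=0 cost=2
2. q=(0,22) nearest=1 d=18 new=(0,6) → add node 2 parent=1 cost=4
3. q=(4,12) nearest=2 d=6 new=(2,8) → add node 3 parent=2 cost=6
4. q=(2,4) nearest=0 d=2 new=(2,4) → add node 4 parent=0 cost=2
5. q=(13,24) nearest=3 d=16 new=(4,10) → add node 5 parent=3 cost=8
6. q=(10,0) nearest=3 d=8 new=(4,6) → blocked by [3,6]×[2,6], reject
7. q=(13,29) nearest=5 d=19 new=(6,12) → add node 6 parent=5 cost=10
8. q=(8,11) nearest=6 d=2 new=(8,11) → add node 7 parent=6 cost=12
9. q=(2,6) nearest=1 d=2 new=(2,6) → add node 8 parent=1 cost=4
10. q=(1,26) nearest=6 d=14 new=(4,14) → add node 9 parent=6 cost=12
11. q=(1,13) nearest=5 d=3 new=(2,12) → add node 10 parent=5 cost=10
12. q=(2,21) nearest=9 d=7 new=(2,16) → add node 11 parent=9 cost=14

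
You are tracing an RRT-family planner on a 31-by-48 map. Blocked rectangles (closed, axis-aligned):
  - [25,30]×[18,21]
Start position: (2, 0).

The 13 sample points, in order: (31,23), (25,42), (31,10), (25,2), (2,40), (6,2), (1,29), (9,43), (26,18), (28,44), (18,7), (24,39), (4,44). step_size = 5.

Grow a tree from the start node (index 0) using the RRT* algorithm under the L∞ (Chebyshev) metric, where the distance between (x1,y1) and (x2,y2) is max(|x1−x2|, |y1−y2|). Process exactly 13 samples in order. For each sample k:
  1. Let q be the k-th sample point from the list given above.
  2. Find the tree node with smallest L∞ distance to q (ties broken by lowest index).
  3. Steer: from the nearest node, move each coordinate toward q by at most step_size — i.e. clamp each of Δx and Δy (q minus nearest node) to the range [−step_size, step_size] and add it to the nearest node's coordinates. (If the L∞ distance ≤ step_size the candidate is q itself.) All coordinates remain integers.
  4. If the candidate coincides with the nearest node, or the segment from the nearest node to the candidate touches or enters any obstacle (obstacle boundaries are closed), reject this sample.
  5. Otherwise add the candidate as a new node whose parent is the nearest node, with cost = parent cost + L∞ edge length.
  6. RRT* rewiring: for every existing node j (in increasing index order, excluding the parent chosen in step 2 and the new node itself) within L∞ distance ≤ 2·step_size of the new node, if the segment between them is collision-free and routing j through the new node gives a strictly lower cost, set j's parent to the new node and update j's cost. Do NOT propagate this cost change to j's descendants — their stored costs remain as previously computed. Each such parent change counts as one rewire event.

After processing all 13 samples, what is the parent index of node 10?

Parent of node 10: 8

1. q=(31,23) nearest=0 d=29 new=(7,5) → add node 1 parent=0 cost=5
2. q=(25,42) nearest=1 d=37 new=(12,10) → add node 2 parent=1 cost=10
3. q=(31,10) nearest=2 d=19 new=(17,10) → add node 3 parent=2 cost=15
4. q=(25,2) nearest=3 d=8 new=(22,5) → add node 4 parent=3 cost=20
5. q=(2,40) nearest=2 d=30 new=(7,15) → add node 5 parent=2 cost=15
6. q=(6,2) nearest=1 d=3 new=(6,2) → add node 6 parent=1 cost=8
7. q=(1,29) nearest=5 d=14 new=(2,20) → add node 7 parent=5 cost=20
8. q=(9,43) nearest=7 d=23 new=(7,25) → add node 8 parent=7 cost=25
9. q=(26,18) nearest=3 d=9 new=(22,15) → add node 9 parent=3 cost=20
10. q=(28,44) nearest=8 d=21 new=(12,30) → add node 10 parent=8 cost=30
11. q=(18,7) nearest=3 d=3 new=(18,7) → add node 11 parent=3 cost=18
12. q=(24,39) nearest=10 d=12 new=(17,35) → add node 12 parent=10 cost=35
13. q=(4,44) nearest=12 d=13 new=(12,40) → add node 13 parent=12 cost=40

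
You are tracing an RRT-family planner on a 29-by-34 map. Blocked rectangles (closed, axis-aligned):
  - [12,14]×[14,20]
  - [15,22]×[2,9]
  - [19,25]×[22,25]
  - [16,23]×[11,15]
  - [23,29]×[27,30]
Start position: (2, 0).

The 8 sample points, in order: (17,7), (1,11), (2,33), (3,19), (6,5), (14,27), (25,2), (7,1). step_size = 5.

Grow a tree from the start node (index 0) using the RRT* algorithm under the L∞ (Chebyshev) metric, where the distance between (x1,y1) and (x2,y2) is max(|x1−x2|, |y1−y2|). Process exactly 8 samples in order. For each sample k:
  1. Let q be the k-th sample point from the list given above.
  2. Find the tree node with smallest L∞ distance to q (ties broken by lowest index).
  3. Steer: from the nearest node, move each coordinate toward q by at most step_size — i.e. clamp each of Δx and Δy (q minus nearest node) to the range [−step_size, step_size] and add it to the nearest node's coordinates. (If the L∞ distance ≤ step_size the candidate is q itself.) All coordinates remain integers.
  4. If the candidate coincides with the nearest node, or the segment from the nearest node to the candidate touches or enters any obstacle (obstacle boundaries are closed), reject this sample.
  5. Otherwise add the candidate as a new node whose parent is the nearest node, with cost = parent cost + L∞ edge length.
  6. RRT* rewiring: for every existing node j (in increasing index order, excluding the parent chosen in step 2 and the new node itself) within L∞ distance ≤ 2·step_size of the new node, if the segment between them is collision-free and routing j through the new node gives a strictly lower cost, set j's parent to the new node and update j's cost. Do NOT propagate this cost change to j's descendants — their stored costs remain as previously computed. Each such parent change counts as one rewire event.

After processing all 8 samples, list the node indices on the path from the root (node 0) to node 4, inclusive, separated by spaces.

1. q=(17,7) nearest=0 d=15 new=(7,5) → add node 1 parent=0 cost=5
2. q=(1,11) nearest=1 d=6 new=(2,10) → add node 2 parent=1 cost=10
3. q=(2,33) nearest=2 d=23 new=(2,15) → add node 3 parent=2 cost=15
4. q=(3,19) nearest=3 d=4 new=(3,19) → add node 4 parent=3 cost=19
5. q=(6,5) nearest=1 d=1 new=(6,5) → add node 5 parent=1 cost=6
6. q=(14,27) nearest=4 d=11 new=(8,24) → add node 6 parent=4 cost=24
7. q=(25,2) nearest=1 d=18 new=(12,2) → add node 7 parent=1 cost=10
8. q=(7,1) nearest=1 d=4 new=(7,1) → add node 8 parent=1 cost=9

Path: 0 1 2 3 4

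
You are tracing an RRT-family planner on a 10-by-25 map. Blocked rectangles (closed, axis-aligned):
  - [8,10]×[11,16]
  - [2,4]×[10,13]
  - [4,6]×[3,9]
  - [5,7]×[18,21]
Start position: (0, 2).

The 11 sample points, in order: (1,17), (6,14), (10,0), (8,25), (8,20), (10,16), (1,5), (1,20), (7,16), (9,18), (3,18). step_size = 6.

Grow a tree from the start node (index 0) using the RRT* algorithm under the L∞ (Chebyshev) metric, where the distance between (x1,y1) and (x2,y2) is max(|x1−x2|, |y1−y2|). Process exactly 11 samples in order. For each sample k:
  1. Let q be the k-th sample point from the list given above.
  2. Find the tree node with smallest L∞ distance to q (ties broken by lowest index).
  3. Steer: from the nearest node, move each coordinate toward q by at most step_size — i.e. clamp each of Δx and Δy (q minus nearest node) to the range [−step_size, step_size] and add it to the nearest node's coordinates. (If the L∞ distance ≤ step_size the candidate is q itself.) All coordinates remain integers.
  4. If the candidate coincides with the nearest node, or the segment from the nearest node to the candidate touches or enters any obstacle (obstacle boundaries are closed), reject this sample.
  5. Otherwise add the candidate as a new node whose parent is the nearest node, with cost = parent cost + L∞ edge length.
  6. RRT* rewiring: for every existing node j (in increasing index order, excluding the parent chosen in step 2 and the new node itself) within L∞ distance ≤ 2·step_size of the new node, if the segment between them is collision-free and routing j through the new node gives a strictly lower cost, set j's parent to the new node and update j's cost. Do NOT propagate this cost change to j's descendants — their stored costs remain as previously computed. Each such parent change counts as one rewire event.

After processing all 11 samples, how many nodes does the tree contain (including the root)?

Node count: 7

1. q=(1,17) nearest=0 d=15 new=(1,8) → add node 1 parent=0 cost=6
2. q=(6,14) nearest=1 d=6 new=(6,14) → blocked by [2,4]×[10,13], reject
3. q=(10,0) nearest=1 d=9 new=(7,2) → blocked by [4,6]×[3,9], reject
4. q=(8,25) nearest=1 d=17 new=(7,14) → blocked by [2,4]×[10,13], reject
5. q=(8,20) nearest=1 d=12 new=(7,14) → blocked by [2,4]×[10,13], reject
6. q=(10,16) nearest=1 d=9 new=(7,14) → blocked by [2,4]×[10,13], reject
7. q=(1,5) nearest=0 d=3 new=(1,5) → add node 2 parent=0 cost=3
8. q=(1,20) nearest=1 d=12 new=(1,14) → add node 3 parent=1 cost=12
9. q=(7,16) nearest=3 d=6 new=(7,16) → add node 4 parent=3 cost=18
10. q=(9,18) nearest=4 d=2 new=(9,18) → add node 5 parent=4 cost=20
11. q=(3,18) nearest=3 d=4 new=(3,18) → add node 6 parent=3 cost=16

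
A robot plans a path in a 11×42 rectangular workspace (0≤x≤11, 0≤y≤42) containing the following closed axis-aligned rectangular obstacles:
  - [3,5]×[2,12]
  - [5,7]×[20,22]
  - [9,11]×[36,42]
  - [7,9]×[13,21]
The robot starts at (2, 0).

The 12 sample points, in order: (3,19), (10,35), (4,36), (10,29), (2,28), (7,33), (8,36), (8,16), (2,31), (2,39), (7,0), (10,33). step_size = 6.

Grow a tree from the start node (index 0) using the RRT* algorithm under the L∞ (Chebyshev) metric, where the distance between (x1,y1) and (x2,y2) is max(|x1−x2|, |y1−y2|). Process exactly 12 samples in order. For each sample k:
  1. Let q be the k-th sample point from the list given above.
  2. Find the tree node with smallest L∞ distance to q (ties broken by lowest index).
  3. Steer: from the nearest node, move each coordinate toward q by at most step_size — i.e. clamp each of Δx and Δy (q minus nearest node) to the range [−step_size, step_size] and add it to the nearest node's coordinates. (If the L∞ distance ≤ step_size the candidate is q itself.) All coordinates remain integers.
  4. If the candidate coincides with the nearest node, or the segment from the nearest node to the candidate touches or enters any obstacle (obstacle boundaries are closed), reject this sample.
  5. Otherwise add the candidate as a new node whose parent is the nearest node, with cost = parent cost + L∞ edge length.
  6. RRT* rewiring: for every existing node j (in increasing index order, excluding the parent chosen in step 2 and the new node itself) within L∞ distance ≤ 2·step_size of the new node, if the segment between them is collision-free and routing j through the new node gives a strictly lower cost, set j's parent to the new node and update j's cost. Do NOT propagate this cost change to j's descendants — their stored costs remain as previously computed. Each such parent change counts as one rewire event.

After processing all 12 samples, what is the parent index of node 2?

Parent of node 2: 1

1. q=(3,19) nearest=0 d=19 new=(3,6) → blocked by [3,5]×[2,12], reject
2. q=(10,35) nearest=0 d=35 new=(8,6) → blocked by [3,5]×[2,12], reject
3. q=(4,36) nearest=0 d=36 new=(4,6) → blocked by [3,5]×[2,12], reject
4. q=(10,29) nearest=0 d=29 new=(8,6) → blocked by [3,5]×[2,12], reject
5. q=(2,28) nearest=0 d=28 new=(2,6) → add node 1 parent=0 cost=6
6. q=(7,33) nearest=1 d=27 new=(7,12) → blocked by [3,5]×[2,12], reject
7. q=(8,36) nearest=1 d=30 new=(8,12) → blocked by [3,5]×[2,12], reject
8. q=(8,16) nearest=1 d=10 new=(8,12) → blocked by [3,5]×[2,12], reject
9. q=(2,31) nearest=1 d=25 new=(2,12) → add node 2 parent=1 cost=12
10. q=(2,39) nearest=2 d=27 new=(2,18) → add node 3 parent=2 cost=18
11. q=(7,0) nearest=0 d=5 new=(7,0) → add node 4 parent=0 cost=5
12. q=(10,33) nearest=3 d=15 new=(8,24) → blocked by [5,7]×[20,22], reject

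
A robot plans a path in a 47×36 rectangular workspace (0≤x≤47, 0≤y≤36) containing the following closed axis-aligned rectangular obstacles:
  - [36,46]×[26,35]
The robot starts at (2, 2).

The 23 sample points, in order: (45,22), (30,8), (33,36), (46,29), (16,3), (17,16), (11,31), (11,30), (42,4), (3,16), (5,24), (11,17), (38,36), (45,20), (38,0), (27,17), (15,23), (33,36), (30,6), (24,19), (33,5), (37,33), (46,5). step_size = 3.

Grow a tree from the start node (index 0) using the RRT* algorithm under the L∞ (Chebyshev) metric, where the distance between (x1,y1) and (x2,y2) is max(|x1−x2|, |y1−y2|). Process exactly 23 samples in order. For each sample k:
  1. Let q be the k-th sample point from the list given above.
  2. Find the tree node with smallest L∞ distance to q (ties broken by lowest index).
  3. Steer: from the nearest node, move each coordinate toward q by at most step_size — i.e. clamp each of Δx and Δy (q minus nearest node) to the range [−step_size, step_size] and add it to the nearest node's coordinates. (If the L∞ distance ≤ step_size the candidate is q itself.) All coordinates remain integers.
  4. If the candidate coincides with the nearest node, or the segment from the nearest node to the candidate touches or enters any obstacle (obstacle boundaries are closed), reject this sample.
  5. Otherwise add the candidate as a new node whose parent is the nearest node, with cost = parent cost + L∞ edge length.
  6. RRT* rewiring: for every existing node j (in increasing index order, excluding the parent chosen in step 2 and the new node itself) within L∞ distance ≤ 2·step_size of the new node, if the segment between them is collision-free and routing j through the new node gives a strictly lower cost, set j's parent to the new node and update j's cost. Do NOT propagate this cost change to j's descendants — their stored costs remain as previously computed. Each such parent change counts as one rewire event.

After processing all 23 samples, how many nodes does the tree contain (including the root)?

1. q=(45,22) nearest=0 d=43 new=(5,5) → add node 1 parent=0 cost=3
2. q=(30,8) nearest=1 d=25 new=(8,8) → add node 2 parent=1 cost=6
3. q=(33,36) nearest=2 d=28 new=(11,11) → add node 3 parent=2 cost=9
4. q=(46,29) nearest=3 d=35 new=(14,14) → add node 4 parent=3 cost=12
5. q=(16,3) nearest=2 d=8 new=(11,5) → add node 5 parent=2 cost=9
6. q=(17,16) nearest=4 d=3 new=(17,16) → add node 6 parent=4 cost=15
7. q=(11,31) nearest=6 d=15 new=(14,19) → add node 7 parent=6 cost=18
8. q=(11,30) nearest=7 d=11 new=(11,22) → add node 8 parent=7 cost=21
9. q=(42,4) nearest=6 d=25 new=(20,13) → add node 9 parent=6 cost=18
10. q=(3,16) nearest=2 d=8 new=(5,11) → add node 10 parent=2 cost=9
11. q=(5,24) nearest=8 d=6 new=(8,24) → add node 11 parent=8 cost=24
12. q=(11,17) nearest=4 d=3 new=(11,17) → add node 12 parent=4 cost=15; rewire 8→12 (20<21)
13. q=(38,36) nearest=6 d=21 new=(20,19) → add node 13 parent=6 cost=18
14. q=(45,20) nearest=9 d=25 new=(23,16) → add node 14 parent=9 cost=21
15. q=(38,0) nearest=14 d=16 new=(26,13) → add node 15 parent=14 cost=24
16. q=(27,17) nearest=14 d=4 new=(26,17) → add node 16 parent=14 cost=24
17. q=(15,23) nearest=7 d=4 new=(15,22) → add node 17 parent=7 cost=21
18. q=(33,36) nearest=13 d=17 new=(23,22) → add node 18 parent=13 cost=21
19. q=(30,6) nearest=15 d=7 new=(29,10) → add node 19 parent=15 cost=27
20. q=(24,19) nearest=16 d=2 new=(24,19) → add node 20 parent=16 cost=26
21. q=(33,5) nearest=19 d=5 new=(32,7) → add node 21 parent=19 cost=30
22. q=(37,33) nearest=18 d=14 new=(26,25) → add node 22 parent=18 cost=24
23. q=(46,5) nearest=21 d=14 new=(35,5) → add node 23 parent=21 cost=33

Node count: 24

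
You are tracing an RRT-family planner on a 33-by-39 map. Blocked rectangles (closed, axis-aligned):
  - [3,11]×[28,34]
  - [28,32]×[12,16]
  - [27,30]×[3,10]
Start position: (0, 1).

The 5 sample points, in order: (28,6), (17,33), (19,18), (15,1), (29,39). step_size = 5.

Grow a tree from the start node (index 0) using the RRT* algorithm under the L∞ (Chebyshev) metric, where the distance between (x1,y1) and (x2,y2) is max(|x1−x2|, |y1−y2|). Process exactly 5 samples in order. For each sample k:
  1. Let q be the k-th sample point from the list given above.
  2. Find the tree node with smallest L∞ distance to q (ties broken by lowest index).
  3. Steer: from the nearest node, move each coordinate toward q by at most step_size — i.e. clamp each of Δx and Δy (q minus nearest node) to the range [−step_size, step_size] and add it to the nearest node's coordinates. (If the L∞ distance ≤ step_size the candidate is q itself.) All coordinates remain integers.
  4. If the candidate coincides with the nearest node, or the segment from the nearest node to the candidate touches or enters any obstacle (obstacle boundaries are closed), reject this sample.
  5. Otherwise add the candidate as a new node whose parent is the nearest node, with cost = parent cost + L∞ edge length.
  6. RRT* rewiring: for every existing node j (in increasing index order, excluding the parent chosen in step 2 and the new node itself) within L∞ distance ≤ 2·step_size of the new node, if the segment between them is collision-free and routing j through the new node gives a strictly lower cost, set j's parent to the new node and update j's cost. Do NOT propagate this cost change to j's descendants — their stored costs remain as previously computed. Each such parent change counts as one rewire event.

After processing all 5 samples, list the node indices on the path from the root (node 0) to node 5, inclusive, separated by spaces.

Path: 0 1 2 3 5

1. q=(28,6) nearest=0 d=28 new=(5,6) → add node 1 parent=0 cost=5
2. q=(17,33) nearest=1 d=27 new=(10,11) → add node 2 parent=1 cost=10
3. q=(19,18) nearest=2 d=9 new=(15,16) → add node 3 parent=2 cost=15
4. q=(15,1) nearest=1 d=10 new=(10,1) → add node 4 parent=1 cost=10
5. q=(29,39) nearest=3 d=23 new=(20,21) → add node 5 parent=3 cost=20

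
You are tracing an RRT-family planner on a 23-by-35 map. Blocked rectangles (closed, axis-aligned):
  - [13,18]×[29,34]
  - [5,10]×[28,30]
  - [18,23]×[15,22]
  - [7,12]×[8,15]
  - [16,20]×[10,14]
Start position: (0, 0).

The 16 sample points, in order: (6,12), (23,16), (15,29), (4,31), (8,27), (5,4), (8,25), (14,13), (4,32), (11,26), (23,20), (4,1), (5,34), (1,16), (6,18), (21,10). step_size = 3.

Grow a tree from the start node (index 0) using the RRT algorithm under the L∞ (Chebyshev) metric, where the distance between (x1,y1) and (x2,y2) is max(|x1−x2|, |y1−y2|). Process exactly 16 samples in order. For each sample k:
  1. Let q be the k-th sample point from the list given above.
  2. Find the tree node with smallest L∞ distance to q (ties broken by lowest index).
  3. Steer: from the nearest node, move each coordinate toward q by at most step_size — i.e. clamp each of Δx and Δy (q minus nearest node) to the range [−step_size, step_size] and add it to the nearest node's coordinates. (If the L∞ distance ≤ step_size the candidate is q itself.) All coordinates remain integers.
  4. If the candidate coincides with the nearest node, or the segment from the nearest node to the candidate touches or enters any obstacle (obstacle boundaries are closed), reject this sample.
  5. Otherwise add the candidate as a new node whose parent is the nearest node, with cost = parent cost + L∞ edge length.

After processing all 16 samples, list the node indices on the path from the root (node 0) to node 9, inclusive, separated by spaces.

1. q=(6,12) nearest=0 d=12 new=(3,3) → add node 1 parent=0 cost=3
2. q=(23,16) nearest=1 d=20 new=(6,6) → add node 2 parent=1 cost=6
3. q=(15,29) nearest=2 d=23 new=(9,9) → blocked by [7,12]×[8,15], reject
4. q=(4,31) nearest=2 d=25 new=(4,9) → add node 3 parent=2 cost=9
5. q=(8,27) nearest=3 d=18 new=(7,12) → blocked by [7,12]×[8,15], reject
6. q=(5,4) nearest=1 d=2 new=(5,4) → add node 4 parent=1 cost=5
7. q=(8,25) nearest=3 d=16 new=(7,12) → blocked by [7,12]×[8,15], reject
8. q=(14,13) nearest=2 d=8 new=(9,9) → blocked by [7,12]×[8,15], reject
9. q=(4,32) nearest=3 d=23 new=(4,12) → add node 5 parent=3 cost=12
10. q=(11,26) nearest=5 d=14 new=(7,15) → blocked by [7,12]×[8,15], reject
11. q=(23,20) nearest=2 d=17 new=(9,9) → blocked by [7,12]×[8,15], reject
12. q=(4,1) nearest=1 d=2 new=(4,1) → add node 6 parent=1 cost=5
13. q=(5,34) nearest=5 d=22 new=(5,15) → add node 7 parent=5 cost=15
14. q=(1,16) nearest=5 d=4 new=(1,15) → add node 8 parent=5 cost=15
15. q=(6,18) nearest=7 d=3 new=(6,18) → add node 9 parent=7 cost=18
16. q=(21,10) nearest=2 d=15 new=(9,9) → blocked by [7,12]×[8,15], reject

Path: 0 1 2 3 5 7 9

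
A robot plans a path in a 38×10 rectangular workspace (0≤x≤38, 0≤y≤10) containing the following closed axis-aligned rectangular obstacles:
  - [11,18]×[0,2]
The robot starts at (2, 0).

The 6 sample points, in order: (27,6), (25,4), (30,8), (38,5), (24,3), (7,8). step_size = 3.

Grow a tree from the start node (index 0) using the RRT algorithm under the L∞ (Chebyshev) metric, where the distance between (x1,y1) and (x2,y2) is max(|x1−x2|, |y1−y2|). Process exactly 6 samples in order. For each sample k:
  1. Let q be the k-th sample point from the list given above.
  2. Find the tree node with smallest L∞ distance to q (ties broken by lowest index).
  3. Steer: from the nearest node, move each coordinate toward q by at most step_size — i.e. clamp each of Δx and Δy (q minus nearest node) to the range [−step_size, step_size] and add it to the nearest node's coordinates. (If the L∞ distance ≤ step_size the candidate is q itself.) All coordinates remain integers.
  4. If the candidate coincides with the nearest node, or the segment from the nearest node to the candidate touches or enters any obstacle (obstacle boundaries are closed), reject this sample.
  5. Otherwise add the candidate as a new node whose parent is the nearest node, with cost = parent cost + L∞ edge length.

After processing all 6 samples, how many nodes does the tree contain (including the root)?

Node count: 7

1. q=(27,6) nearest=0 d=25 new=(5,3) → add node 1 parent=0 cost=3
2. q=(25,4) nearest=1 d=20 new=(8,4) → add node 2 parent=1 cost=6
3. q=(30,8) nearest=2 d=22 new=(11,7) → add node 3 parent=2 cost=9
4. q=(38,5) nearest=3 d=27 new=(14,5) → add node 4 parent=3 cost=12
5. q=(24,3) nearest=4 d=10 new=(17,3) → add node 5 parent=4 cost=15
6. q=(7,8) nearest=2 d=4 new=(7,7) → add node 6 parent=2 cost=9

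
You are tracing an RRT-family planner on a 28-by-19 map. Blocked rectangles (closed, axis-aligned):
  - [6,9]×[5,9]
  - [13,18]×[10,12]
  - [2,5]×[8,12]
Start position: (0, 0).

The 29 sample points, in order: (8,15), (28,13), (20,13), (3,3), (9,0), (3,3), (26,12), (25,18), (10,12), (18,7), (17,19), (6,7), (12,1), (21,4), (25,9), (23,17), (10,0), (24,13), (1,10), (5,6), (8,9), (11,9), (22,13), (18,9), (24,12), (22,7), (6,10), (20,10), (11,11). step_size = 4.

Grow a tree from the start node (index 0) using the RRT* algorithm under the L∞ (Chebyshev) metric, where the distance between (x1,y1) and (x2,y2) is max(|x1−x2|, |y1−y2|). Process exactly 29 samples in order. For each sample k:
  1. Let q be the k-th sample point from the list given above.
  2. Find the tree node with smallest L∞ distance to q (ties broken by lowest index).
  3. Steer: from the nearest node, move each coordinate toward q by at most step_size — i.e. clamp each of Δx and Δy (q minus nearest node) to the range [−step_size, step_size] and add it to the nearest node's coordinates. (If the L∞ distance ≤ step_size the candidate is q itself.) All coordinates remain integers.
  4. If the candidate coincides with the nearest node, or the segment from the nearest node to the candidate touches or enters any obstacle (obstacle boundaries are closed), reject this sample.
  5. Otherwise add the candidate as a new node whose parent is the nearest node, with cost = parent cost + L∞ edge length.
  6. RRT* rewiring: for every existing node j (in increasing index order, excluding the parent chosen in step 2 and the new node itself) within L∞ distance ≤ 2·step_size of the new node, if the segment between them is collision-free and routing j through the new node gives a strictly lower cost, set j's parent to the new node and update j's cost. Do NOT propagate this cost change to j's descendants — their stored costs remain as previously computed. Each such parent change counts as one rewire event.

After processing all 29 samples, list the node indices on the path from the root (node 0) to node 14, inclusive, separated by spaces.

Path: 0 1 3 4 14

1. q=(8,15) nearest=0 d=15 new=(4,4) → add node 1 parent=0 cost=4
2. q=(28,13) nearest=1 d=24 new=(8,8) → blocked by [6,9]×[5,9], reject
3. q=(20,13) nearest=1 d=16 new=(8,8) → blocked by [6,9]×[5,9], reject
4. q=(3,3) nearest=1 d=1 new=(3,3) → add node 2 parent=1 cost=5
5. q=(9,0) nearest=1 d=5 new=(8,0) → add node 3 parent=1 cost=8
6. q=(3,3) nearest=2 d=0 → coincident, reject
7. q=(26,12) nearest=3 d=18 new=(12,4) → add node 4 parent=3 cost=12
8. q=(25,18) nearest=4 d=14 new=(16,8) → add node 5 parent=4 cost=16
9. q=(10,12) nearest=5 d=6 new=(12,12) → blocked by [13,18]×[10,12], reject
10. q=(18,7) nearest=5 d=2 new=(18,7) → add node 6 parent=5 cost=18
11. q=(17,19) nearest=5 d=11 new=(17,12) → blocked by [13,18]×[10,12], reject
12. q=(6,7) nearest=1 d=3 new=(6,7) → blocked by [6,9]×[5,9], reject
13. q=(12,1) nearest=4 d=3 new=(12,1) → add node 7 parent=4 cost=15
14. q=(21,4) nearest=6 d=3 new=(21,4) → add node 8 parent=6 cost=21
15. q=(25,9) nearest=8 d=5 new=(25,8) → add node 9 parent=8 cost=25
16. q=(23,17) nearest=5 d=9 new=(20,12) → blocked by [13,18]×[10,12], reject
17. q=(10,0) nearest=3 d=2 new=(10,0) → add node 10 parent=3 cost=10; rewire 7→10 (12<15)
18. q=(24,13) nearest=9 d=5 new=(24,12) → add node 11 parent=9 cost=29
19. q=(1,10) nearest=1 d=6 new=(1,8) → add node 12 parent=1 cost=8
20. q=(5,6) nearest=1 d=2 new=(5,6) → add node 13 parent=1 cost=6
21. q=(8,9) nearest=13 d=3 new=(8,9) → blocked by [6,9]×[5,9], reject
22. q=(11,9) nearest=4 d=5 new=(11,8) → add node 14 parent=4 cost=16
23. q=(22,13) nearest=11 d=2 new=(22,13) → add node 15 parent=11 cost=31
24. q=(18,9) nearest=5 d=2 new=(18,9) → add node 16 parent=5 cost=18; rewire 11→16 (24<29); rewire 15→16 (22<31)
25. q=(24,12) nearest=11 d=0 → coincident, reject
26. q=(22,7) nearest=8 d=3 new=(22,7) → add node 17 parent=8 cost=24
27. q=(6,10) nearest=13 d=4 new=(6,10) → add node 18 parent=13 cost=10
28. q=(20,10) nearest=16 d=2 new=(20,10) → add node 19 parent=16 cost=20; rewire 17→19 (23<24)
29. q=(11,11) nearest=14 d=3 new=(11,11) → add node 20 parent=14 cost=19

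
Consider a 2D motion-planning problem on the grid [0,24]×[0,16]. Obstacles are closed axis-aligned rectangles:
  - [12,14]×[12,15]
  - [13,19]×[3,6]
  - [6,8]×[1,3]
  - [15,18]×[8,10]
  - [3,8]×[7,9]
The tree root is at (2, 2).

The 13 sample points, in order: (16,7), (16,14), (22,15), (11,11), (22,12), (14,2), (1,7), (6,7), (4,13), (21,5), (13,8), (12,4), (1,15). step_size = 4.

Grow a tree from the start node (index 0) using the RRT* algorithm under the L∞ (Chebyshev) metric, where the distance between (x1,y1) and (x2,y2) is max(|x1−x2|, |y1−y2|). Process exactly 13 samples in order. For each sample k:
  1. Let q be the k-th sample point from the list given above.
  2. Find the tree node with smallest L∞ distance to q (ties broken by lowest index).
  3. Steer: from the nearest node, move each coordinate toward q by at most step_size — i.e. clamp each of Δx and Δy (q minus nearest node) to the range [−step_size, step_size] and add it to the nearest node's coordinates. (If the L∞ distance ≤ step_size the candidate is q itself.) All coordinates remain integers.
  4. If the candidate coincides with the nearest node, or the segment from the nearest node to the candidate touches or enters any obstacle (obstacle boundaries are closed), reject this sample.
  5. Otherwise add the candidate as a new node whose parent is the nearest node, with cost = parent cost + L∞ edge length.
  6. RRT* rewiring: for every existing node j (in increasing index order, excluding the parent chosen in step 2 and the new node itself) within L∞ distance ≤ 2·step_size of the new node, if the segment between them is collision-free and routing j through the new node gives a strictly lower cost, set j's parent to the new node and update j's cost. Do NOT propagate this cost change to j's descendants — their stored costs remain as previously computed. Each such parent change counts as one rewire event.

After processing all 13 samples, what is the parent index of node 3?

Parent of node 3: 0

1. q=(16,7) nearest=0 d=14 new=(6,6) → add node 1 parent=0 cost=4
2. q=(16,14) nearest=1 d=10 new=(10,10) → blocked by [3,8]×[7,9], reject
3. q=(22,15) nearest=1 d=16 new=(10,10) → blocked by [3,8]×[7,9], reject
4. q=(11,11) nearest=1 d=5 new=(10,10) → blocked by [3,8]×[7,9], reject
5. q=(22,12) nearest=1 d=16 new=(10,10) → blocked by [3,8]×[7,9], reject
6. q=(14,2) nearest=1 d=8 new=(10,2) → add node 2 parent=1 cost=8
7. q=(1,7) nearest=0 d=5 new=(1,6) → add node 3 parent=0 cost=4
8. q=(6,7) nearest=1 d=1 new=(6,7) → blocked by [3,8]×[7,9], reject
9. q=(4,13) nearest=1 d=7 new=(4,10) → blocked by [3,8]×[7,9], reject
10. q=(21,5) nearest=2 d=11 new=(14,5) → blocked by [13,19]×[3,6], reject
11. q=(13,8) nearest=2 d=6 new=(13,6) → blocked by [13,19]×[3,6], reject
12. q=(12,4) nearest=2 d=2 new=(12,4) → add node 4 parent=2 cost=10
13. q=(1,15) nearest=1 d=9 new=(2,10) → blocked by [3,8]×[7,9], reject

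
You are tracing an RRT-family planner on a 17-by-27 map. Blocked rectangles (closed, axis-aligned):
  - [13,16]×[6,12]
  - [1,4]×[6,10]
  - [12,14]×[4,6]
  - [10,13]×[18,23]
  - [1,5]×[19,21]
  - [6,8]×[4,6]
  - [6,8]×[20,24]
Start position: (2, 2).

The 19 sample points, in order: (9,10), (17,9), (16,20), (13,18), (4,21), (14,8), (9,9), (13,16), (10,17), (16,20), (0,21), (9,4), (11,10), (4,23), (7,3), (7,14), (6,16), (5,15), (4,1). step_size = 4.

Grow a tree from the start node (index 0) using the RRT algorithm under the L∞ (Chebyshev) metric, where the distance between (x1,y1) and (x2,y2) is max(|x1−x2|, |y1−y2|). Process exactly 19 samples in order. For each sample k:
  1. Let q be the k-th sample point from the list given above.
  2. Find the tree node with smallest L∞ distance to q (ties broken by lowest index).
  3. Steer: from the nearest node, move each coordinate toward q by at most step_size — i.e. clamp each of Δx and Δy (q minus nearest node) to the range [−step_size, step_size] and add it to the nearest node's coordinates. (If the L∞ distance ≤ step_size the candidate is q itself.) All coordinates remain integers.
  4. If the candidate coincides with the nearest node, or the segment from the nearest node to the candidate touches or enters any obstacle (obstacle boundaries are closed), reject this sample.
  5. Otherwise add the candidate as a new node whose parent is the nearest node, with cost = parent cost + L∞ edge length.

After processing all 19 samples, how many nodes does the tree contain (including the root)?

1. q=(9,10) nearest=0 d=8 new=(6,6) → blocked by [6,8]×[4,6], reject
2. q=(17,9) nearest=0 d=15 new=(6,6) → blocked by [6,8]×[4,6], reject
3. q=(16,20) nearest=0 d=18 new=(6,6) → blocked by [6,8]×[4,6], reject
4. q=(13,18) nearest=0 d=16 new=(6,6) → blocked by [6,8]×[4,6], reject
5. q=(4,21) nearest=0 d=19 new=(4,6) → blocked by [1,4]×[6,10], reject
6. q=(14,8) nearest=0 d=12 new=(6,6) → blocked by [6,8]×[4,6], reject
7. q=(9,9) nearest=0 d=7 new=(6,6) → blocked by [6,8]×[4,6], reject
8. q=(13,16) nearest=0 d=14 new=(6,6) → blocked by [6,8]×[4,6], reject
9. q=(10,17) nearest=0 d=15 new=(6,6) → blocked by [6,8]×[4,6], reject
10. q=(16,20) nearest=0 d=18 new=(6,6) → blocked by [6,8]×[4,6], reject
11. q=(0,21) nearest=0 d=19 new=(0,6) → add node 1 parent=0 cost=4
12. q=(9,4) nearest=0 d=7 new=(6,4) → blocked by [6,8]×[4,6], reject
13. q=(11,10) nearest=0 d=9 new=(6,6) → blocked by [6,8]×[4,6], reject
14. q=(4,23) nearest=1 d=17 new=(4,10) → blocked by [1,4]×[6,10], reject
15. q=(7,3) nearest=0 d=5 new=(6,3) → add node 2 parent=0 cost=4
16. q=(7,14) nearest=1 d=8 new=(4,10) → blocked by [1,4]×[6,10], reject
17. q=(6,16) nearest=1 d=10 new=(4,10) → blocked by [1,4]×[6,10], reject
18. q=(5,15) nearest=1 d=9 new=(4,10) → blocked by [1,4]×[6,10], reject
19. q=(4,1) nearest=0 d=2 new=(4,1) → add node 3 parent=0 cost=2

Node count: 4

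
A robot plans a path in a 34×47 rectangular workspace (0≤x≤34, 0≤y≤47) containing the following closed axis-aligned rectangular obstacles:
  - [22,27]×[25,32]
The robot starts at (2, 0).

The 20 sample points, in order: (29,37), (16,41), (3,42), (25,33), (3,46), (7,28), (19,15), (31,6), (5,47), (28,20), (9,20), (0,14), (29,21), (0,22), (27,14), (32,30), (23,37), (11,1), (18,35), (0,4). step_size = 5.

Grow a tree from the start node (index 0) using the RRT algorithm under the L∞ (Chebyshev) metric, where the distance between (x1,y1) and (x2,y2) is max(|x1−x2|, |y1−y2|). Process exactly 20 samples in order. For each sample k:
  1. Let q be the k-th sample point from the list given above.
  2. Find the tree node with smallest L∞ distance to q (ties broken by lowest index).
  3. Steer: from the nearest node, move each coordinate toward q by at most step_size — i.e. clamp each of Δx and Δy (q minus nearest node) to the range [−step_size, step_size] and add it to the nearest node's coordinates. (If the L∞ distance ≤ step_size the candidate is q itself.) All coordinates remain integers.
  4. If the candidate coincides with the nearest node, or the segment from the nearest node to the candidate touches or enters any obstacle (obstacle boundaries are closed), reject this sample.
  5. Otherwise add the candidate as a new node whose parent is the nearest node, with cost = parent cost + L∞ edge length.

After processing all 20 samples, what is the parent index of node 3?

1. q=(29,37) nearest=0 d=37 new=(7,5) → add node 1 parent=0 cost=5
2. q=(16,41) nearest=1 d=36 new=(12,10) → add node 2 parent=1 cost=10
3. q=(3,42) nearest=2 d=32 new=(7,15) → add node 3 parent=2 cost=15
4. q=(25,33) nearest=3 d=18 new=(12,20) → add node 4 parent=3 cost=20
5. q=(3,46) nearest=4 d=26 new=(7,25) → add node 5 parent=4 cost=25
6. q=(7,28) nearest=5 d=3 new=(7,28) → add node 6 parent=5 cost=28
7. q=(19,15) nearest=2 d=7 new=(17,15) → add node 7 parent=2 cost=15
8. q=(31,6) nearest=7 d=14 new=(22,10) → add node 8 parent=7 cost=20
9. q=(5,47) nearest=6 d=19 new=(5,33) → add node 9 parent=6 cost=33
10. q=(28,20) nearest=8 d=10 new=(27,15) → add node 10 parent=8 cost=25
11. q=(9,20) nearest=4 d=3 new=(9,20) → add node 11 parent=4 cost=23
12. q=(0,14) nearest=3 d=7 new=(2,14) → add node 12 parent=3 cost=20
13. q=(29,21) nearest=10 d=6 new=(29,20) → add node 13 parent=10 cost=30
14. q=(0,22) nearest=3 d=7 new=(2,20) → add node 14 parent=3 cost=20
15. q=(27,14) nearest=10 d=1 new=(27,14) → add node 15 parent=10 cost=26
16. q=(32,30) nearest=13 d=10 new=(32,25) → add node 16 parent=13 cost=35
17. q=(23,37) nearest=16 d=12 new=(27,30) → blocked by [22,27]×[25,32], reject
18. q=(11,1) nearest=1 d=4 new=(11,1) → add node 17 parent=1 cost=9
19. q=(18,35) nearest=5 d=11 new=(12,30) → add node 18 parent=5 cost=30
20. q=(0,4) nearest=0 d=4 new=(0,4) → add node 19 parent=0 cost=4

Parent of node 3: 2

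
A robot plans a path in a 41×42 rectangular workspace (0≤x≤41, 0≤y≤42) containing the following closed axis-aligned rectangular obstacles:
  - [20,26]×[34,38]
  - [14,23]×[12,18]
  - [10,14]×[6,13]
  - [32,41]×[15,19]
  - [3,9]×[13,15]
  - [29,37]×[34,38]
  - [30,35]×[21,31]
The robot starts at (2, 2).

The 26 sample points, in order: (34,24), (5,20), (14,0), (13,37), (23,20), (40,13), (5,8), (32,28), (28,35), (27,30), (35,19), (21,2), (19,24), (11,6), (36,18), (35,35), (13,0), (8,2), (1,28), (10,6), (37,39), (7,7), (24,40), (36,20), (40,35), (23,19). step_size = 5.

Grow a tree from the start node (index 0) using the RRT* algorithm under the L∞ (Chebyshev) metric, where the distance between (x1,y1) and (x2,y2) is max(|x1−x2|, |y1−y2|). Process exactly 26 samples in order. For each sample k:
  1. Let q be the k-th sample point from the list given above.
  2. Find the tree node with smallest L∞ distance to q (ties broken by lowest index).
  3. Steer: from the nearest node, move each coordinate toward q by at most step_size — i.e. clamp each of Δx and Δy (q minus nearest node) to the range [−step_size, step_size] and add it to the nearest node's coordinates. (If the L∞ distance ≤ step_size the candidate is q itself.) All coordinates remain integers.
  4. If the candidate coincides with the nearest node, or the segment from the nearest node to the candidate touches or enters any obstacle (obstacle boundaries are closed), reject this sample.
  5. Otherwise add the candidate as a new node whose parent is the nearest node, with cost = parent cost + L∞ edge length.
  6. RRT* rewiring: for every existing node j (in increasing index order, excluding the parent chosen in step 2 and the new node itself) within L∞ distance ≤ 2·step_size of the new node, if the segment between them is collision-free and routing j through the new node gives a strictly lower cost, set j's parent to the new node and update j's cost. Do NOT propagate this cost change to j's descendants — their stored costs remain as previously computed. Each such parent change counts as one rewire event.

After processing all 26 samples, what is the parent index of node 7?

Parent of node 7: 6

1. q=(34,24) nearest=0 d=32 new=(7,7) → add node 1 parent=0 cost=5
2. q=(5,20) nearest=1 d=13 new=(5,12) → add node 2 parent=1 cost=10
3. q=(14,0) nearest=1 d=7 new=(12,2) → add node 3 parent=1 cost=10
4. q=(13,37) nearest=2 d=25 new=(10,17) → blocked by [3,9]×[13,15], reject
5. q=(23,20) nearest=1 d=16 new=(12,12) → blocked by [10,14]×[6,13], reject
6. q=(40,13) nearest=3 d=28 new=(17,7) → add node 4 parent=3 cost=15
7. q=(5,8) nearest=1 d=2 new=(5,8) → add node 5 parent=1 cost=7
8. q=(32,28) nearest=4 d=21 new=(22,12) → blocked by [14,23]×[12,18], reject
9. q=(28,35) nearest=2 d=23 new=(10,17) → blocked by [3,9]×[13,15], reject
10. q=(27,30) nearest=2 d=22 new=(10,17) → blocked by [3,9]×[13,15], reject
11. q=(35,19) nearest=4 d=18 new=(22,12) → blocked by [14,23]×[12,18], reject
12. q=(21,2) nearest=4 d=5 new=(21,2) → add node 6 parent=4 cost=20
13. q=(19,24) nearest=2 d=14 new=(10,17) → blocked by [3,9]×[13,15], reject
14. q=(11,6) nearest=1 d=4 new=(11,6) → blocked by [10,14]×[6,13], reject
15. q=(36,18) nearest=6 d=16 new=(26,7) → add node 7 parent=6 cost=25
16. q=(35,35) nearest=1 d=28 new=(12,12) → blocked by [10,14]×[6,13], reject
17. q=(13,0) nearest=3 d=2 new=(13,0) → add node 8 parent=3 cost=12
18. q=(8,2) nearest=3 d=4 new=(8,2) → add node 9 parent=3 cost=14
19. q=(1,28) nearest=2 d=16 new=(1,17) → blocked by [3,9]×[13,15], reject
20. q=(10,6) nearest=1 d=3 new=(10,6) → blocked by [10,14]×[6,13], reject
21. q=(37,39) nearest=1 d=32 new=(12,12) → blocked by [10,14]×[6,13], reject
22. q=(7,7) nearest=1 d=0 → coincident, reject
23. q=(24,40) nearest=2 d=28 new=(10,17) → blocked by [3,9]×[13,15], reject
24. q=(36,20) nearest=7 d=13 new=(31,12) → add node 10 parent=7 cost=30
25. q=(40,35) nearest=10 d=23 new=(36,17) → blocked by [32,41]×[15,19], reject
26. q=(23,19) nearest=10 d=8 new=(26,17) → add node 11 parent=10 cost=35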